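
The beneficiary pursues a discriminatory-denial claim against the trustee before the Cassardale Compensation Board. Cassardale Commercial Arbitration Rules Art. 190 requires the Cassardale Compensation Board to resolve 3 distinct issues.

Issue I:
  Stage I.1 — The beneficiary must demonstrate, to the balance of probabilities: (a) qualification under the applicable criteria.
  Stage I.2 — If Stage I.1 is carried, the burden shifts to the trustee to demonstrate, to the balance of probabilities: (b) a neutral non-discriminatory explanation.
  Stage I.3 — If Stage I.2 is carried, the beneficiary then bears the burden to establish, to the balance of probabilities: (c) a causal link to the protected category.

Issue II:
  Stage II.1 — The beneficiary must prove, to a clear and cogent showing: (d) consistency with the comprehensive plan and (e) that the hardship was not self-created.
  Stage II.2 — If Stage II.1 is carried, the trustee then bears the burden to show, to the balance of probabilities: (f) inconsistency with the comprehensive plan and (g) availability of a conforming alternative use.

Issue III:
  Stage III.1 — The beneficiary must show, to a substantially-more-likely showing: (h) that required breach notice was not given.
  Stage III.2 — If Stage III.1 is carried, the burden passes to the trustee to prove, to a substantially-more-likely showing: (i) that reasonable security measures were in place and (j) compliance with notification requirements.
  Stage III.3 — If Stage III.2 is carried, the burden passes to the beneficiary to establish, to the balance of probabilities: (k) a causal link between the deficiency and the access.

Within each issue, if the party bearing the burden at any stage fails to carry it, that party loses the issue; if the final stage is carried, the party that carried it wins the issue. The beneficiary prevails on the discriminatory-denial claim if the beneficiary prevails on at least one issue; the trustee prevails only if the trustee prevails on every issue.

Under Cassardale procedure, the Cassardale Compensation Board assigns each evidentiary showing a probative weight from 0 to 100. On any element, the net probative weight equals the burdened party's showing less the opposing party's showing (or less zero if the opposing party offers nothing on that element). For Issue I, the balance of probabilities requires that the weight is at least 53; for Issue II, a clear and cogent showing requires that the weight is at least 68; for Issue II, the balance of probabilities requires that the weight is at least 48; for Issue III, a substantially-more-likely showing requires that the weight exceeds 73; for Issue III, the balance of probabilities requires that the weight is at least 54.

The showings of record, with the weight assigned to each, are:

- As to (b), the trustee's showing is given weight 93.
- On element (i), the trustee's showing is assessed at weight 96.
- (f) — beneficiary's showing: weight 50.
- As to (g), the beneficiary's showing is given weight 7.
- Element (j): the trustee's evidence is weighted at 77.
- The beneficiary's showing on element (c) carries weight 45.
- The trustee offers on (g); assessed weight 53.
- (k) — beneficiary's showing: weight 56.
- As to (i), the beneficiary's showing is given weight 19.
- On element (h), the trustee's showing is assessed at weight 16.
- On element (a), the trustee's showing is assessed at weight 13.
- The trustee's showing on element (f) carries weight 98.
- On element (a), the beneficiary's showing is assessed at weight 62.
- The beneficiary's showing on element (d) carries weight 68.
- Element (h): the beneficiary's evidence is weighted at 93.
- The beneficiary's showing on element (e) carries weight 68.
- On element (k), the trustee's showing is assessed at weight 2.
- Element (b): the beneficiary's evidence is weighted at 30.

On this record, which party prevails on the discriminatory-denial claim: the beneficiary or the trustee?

— Issue I —
At Stage I.1 the beneficiary must meet the balance of probabilities (weight is at least 53): on (a) the weight is 62 less the opposing 13 gives net 49, < 53, so (a) does not meet the standard.
  Stage I.1 not carried; the beneficiary fails its burden.
So the trustee prevails on this issue.
— Issue II —
Stage II.1 — burden on beneficiary; standard: a clear and cogent showing (weight is at least 68).
    (d): 68 ≥ 68 [met]
    (e): 68 ≥ 68 [met]
  Stage II.1 is satisfied; the onus moves to the trustee.
Stage II.2 — burden on trustee; standard: the balance of probabilities (weight is at least 48).
    (f): 98 − 50 = 48 ≥ 48 [met]
    (g): 53 − 7 = 46 < 48 [not met]
  Not every element is met, so the trustee fails to carry Stage II.2.
The beneficiary prevails on this issue.
— Issue III —
Stage III.1 (beneficiary, a substantially-more-likely showing, weight exceeds 73): (h) net 93−16=77 > 73 — meets.
  Stage III.1 is satisfied; the onus moves to the trustee.
Stage III.2 (trustee, a substantially-more-likely showing, weight exceeds 73): (i) net 96−19=77 > 73 — meets; (j) 77 > 73 — meets.
  Stage III.2 carried; the burden shifts to the beneficiary.
Stage III.3 (beneficiary, the balance of probabilities, weight is at least 54): (k) net 56−2=54 ≥ 54 — meets.
  Stage III.3 carried; the final stage is satisfied.
With every stage satisfied, the beneficiary prevails on this issue.
Per-issue: Issue I → trustee; Issue II → beneficiary; Issue III → beneficiary. The beneficiary must prevail on at least one issue; overall, the beneficiary prevails.

beneficiary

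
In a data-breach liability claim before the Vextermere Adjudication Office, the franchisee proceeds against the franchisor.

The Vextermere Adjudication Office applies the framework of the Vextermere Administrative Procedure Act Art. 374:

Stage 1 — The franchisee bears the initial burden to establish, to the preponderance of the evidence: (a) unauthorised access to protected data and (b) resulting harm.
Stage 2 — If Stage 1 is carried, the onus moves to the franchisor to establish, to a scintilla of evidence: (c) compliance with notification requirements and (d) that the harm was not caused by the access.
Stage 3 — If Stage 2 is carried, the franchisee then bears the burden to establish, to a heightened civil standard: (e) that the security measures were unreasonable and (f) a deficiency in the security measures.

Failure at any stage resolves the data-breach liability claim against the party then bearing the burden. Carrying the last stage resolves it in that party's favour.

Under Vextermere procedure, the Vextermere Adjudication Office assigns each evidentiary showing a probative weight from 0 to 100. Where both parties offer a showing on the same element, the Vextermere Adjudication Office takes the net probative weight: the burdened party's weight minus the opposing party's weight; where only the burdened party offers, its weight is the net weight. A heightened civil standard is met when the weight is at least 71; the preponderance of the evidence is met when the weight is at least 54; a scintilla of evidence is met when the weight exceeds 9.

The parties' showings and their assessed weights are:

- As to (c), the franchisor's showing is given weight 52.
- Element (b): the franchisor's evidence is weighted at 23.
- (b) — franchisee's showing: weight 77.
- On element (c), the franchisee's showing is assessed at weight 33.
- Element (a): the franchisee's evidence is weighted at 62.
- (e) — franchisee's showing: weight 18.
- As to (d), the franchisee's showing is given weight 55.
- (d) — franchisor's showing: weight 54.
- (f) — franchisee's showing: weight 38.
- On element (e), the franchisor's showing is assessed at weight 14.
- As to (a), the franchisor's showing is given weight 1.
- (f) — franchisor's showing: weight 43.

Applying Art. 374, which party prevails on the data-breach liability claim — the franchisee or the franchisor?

Stage 1 (franchisee, the preponderance of the evidence, weight is at least 54): (a) net 62−1=61 ≥ 54 — meets; (b) net 77−23=54 ≥ 54 — meets.
  All elements met. The burden passes to the franchisor.
Stage 2 (franchisor, a scintilla of evidence, weight exceeds 9): (c) net 52−33=19 > 9 — meets; (d) net 54−55=-1 ≤ 9 — fails.
  Stage 2 not carried; the franchisor fails its burden.
The analysis ends at Stage 2; the franchisee prevails.

franchisee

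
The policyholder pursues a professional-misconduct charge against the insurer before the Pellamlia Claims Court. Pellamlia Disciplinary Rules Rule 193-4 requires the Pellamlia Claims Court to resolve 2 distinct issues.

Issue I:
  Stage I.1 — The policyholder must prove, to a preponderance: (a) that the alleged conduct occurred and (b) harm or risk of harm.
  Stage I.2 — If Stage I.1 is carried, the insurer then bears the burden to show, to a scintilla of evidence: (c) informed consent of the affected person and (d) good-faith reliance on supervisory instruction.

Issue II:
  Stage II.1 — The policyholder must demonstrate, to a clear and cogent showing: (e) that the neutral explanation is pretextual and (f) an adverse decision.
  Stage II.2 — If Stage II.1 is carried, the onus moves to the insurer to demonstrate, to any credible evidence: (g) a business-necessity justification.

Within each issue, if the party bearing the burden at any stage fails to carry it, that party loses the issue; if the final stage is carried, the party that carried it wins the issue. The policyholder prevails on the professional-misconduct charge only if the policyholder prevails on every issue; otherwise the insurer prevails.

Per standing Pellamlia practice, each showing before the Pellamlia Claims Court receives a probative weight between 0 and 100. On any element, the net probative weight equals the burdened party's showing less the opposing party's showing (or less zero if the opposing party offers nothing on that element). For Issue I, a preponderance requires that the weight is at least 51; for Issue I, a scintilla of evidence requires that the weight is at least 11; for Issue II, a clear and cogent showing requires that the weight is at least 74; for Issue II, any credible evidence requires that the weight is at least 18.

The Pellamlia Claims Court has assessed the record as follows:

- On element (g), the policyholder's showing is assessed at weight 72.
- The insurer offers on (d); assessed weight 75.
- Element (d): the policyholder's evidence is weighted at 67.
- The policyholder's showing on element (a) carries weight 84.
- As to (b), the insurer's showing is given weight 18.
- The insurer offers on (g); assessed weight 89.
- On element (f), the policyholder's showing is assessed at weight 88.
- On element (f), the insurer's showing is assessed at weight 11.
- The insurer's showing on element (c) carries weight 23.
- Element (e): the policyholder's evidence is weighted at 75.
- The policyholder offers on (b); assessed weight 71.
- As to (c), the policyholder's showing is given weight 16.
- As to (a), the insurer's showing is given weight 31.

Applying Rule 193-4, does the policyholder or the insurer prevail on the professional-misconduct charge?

policyholder

— Issue I —
Stage I.1 (policyholder, a preponderance, weight is at least 51): (a) net 84−31=53 ≥ 51 — meets; (b) net 71−18=53 ≥ 51 — meets.
  The policyholder carries Stage I.1; the insurer now bears the burden.
Stage I.2 (insurer, a scintilla of evidence, weight is at least 11): (c) net 23−16=7 < 11 — fails; (d) net 75−67=8 < 11 — fails.
  The insurer does not carry Stage I.2.
The analysis ends at Stage I.2; the policyholder prevails on this issue.
— Issue II —
At Stage II.1 the policyholder must meet a clear and cogent showing (weight is at least 74): on (e) the weight is 75, ≥ 74, so (e) meets the standard; on (f) the weight is 88 less the opposing 11 gives net 77, ≥ 74, so (f) meets the standard.
  Stage II.1 carried; the burden shifts to the insurer.
At Stage II.2 the insurer must meet any credible evidence (weight is at least 18): on (g) the weight is 89 less the opposing 72 gives net 17, which does not reach 18, so (g) does not meet the standard.
  Not every element is met, so the insurer fails to carry Stage II.2.
The analysis ends at Stage II.2; the policyholder prevails on this issue.
Per-issue: Issue I → policyholder; Issue II → policyholder. The policyholder must prevail on every issue; overall, the policyholder prevails.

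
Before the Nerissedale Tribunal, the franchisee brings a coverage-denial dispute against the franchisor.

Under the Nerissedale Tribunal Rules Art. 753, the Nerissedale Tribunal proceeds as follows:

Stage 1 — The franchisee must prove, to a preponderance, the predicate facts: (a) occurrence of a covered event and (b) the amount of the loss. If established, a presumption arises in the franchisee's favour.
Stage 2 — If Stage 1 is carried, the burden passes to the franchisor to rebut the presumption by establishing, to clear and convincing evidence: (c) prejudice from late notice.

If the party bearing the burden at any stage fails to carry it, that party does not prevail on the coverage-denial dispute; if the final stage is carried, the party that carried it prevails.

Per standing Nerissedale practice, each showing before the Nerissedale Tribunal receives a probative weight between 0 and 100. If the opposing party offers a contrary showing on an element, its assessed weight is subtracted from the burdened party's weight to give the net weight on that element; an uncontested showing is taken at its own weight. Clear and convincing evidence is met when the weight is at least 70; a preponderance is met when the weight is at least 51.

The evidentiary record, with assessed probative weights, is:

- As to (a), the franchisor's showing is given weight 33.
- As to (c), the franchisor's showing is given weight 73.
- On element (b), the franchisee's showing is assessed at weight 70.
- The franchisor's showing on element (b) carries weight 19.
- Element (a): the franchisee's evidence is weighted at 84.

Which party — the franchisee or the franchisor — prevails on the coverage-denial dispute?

franchisor

Stage 1 (franchisee, a preponderance, weight is at least 51): (a) net 84−33=51 ≥ 51 — meets; (b) net 70−19=51 ≥ 51 — meets.
  Stage 1 carried; the burden shifts to the franchisor.
Stage 2 (franchisor, clear and convincing evidence, weight is at least 70): (c) 73 ≥ 70 — meets.
  All elements met at the final stage.
Every stage carried; the franchisor prevails.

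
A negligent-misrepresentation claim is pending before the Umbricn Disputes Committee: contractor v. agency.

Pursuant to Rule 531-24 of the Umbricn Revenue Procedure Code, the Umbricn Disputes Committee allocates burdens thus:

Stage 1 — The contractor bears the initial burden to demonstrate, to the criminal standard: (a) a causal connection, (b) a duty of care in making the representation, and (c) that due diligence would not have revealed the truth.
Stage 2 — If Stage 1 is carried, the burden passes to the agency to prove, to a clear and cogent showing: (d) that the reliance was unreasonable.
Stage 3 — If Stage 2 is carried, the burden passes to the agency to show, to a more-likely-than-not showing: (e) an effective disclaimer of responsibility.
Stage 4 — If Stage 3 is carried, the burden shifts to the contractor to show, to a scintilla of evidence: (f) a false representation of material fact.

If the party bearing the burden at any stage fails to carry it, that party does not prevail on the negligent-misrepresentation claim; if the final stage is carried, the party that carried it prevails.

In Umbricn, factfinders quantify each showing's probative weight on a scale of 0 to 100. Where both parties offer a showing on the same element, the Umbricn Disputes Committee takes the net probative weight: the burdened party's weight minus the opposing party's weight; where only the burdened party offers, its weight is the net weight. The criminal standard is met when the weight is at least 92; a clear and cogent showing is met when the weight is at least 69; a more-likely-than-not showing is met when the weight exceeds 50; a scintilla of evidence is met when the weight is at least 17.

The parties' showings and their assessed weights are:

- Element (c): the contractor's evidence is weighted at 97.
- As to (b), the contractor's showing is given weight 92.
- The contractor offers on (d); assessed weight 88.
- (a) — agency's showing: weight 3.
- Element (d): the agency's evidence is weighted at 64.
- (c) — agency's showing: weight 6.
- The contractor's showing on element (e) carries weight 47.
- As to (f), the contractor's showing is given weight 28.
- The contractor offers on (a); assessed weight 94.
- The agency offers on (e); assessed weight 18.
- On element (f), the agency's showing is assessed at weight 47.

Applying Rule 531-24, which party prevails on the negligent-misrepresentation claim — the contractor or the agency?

At Stage 1 the contractor must meet the criminal standard (weight is at least 92): on (a) the weight is 94 less the opposing 3 gives net 91, < 92, so (a) does not meet the standard; on (b) the weight is 92, ≥ 92, so (b) meets the standard; on (c) the weight is 97 less the opposing 6 gives net 91, < 92, so (c) does not meet the standard.
  The contractor does not carry Stage 1.
The agency prevails.

agency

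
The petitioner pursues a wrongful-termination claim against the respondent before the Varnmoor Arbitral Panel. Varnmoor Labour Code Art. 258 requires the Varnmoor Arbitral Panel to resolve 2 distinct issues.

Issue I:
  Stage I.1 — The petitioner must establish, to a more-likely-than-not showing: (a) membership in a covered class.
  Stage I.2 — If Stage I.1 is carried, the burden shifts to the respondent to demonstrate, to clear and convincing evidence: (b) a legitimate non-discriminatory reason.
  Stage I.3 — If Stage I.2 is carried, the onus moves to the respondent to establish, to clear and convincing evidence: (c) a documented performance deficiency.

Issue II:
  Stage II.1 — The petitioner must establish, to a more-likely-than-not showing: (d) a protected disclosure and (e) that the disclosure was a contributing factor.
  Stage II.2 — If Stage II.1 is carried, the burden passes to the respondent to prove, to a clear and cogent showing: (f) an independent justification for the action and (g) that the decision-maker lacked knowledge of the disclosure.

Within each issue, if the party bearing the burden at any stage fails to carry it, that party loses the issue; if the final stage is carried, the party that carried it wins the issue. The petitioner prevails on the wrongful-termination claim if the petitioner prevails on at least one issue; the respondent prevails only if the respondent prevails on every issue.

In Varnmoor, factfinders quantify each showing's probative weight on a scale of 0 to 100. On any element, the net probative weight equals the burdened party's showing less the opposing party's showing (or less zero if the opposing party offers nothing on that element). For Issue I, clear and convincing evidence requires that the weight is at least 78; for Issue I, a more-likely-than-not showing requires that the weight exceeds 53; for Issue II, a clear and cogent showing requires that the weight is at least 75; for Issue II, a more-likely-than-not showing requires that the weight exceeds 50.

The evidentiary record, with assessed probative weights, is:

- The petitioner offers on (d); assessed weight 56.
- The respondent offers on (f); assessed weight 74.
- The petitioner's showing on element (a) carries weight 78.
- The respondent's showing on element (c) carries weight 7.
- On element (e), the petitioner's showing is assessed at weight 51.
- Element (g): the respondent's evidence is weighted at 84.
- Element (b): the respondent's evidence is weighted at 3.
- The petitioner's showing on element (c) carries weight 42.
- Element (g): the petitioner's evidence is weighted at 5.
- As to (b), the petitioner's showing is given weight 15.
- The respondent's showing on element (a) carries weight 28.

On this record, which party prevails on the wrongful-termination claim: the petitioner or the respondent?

— Issue I —
Stage I.1 (petitioner, a more-likely-than-not showing, weight exceeds 53): (a) net 78−28=50 ≤ 53 — fails.
  The petitioner does not carry Stage I.1.
The respondent prevails on this issue.
— Issue II —
At Stage II.1 the petitioner must meet a more-likely-than-not showing (weight exceeds 50): on (d) the weight is 56, > 50, so (d) meets the standard; on (e) the weight is 51, > 50, so (e) meets the standard.
  Stage II.1 is satisfied; the onus moves to the respondent.
At Stage II.2 the respondent must meet a clear and cogent showing (weight is at least 75): on (f) the weight is 74, which does not reach 75, so (f) does not meet the standard; on (g) the weight is 84 less the opposing 5 gives net 79, which does reach 75, so (g) meets the standard.
  Stage II.2 not carried; the respondent fails its burden.
The analysis ends at Stage II.2; the petitioner prevails on this issue.
Per-issue: Issue I → respondent; Issue II → petitioner. The petitioner must prevail on at least one issue; overall, the petitioner prevails.

petitioner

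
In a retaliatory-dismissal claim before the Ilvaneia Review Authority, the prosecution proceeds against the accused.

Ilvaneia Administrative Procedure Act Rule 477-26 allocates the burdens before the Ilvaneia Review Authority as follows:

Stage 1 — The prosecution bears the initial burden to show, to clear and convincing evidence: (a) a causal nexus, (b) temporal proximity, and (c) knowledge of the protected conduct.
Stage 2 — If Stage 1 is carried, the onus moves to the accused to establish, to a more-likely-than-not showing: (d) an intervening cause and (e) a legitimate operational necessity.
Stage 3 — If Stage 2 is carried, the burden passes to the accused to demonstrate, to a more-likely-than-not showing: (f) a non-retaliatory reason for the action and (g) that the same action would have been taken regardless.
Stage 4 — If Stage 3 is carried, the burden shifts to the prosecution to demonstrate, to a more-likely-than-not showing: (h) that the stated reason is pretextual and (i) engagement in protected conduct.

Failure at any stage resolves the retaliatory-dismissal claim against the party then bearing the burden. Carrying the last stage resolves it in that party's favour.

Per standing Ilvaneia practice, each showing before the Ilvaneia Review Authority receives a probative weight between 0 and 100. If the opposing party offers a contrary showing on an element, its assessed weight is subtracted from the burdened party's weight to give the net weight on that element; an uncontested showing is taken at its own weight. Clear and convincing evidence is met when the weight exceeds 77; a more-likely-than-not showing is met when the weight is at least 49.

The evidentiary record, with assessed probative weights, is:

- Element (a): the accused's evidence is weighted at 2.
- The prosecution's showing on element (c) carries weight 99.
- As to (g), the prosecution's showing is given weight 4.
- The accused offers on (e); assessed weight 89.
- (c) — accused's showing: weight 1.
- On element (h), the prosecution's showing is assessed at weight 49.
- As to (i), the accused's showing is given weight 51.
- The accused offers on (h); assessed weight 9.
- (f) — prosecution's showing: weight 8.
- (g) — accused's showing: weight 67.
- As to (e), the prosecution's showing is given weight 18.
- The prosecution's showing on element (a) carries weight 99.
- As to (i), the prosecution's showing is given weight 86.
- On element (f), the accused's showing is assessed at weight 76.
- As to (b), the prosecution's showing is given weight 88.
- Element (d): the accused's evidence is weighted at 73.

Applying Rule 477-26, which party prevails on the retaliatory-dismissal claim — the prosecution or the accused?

Stage 1 (prosecution, clear and convincing evidence, weight exceeds 77): (a) net 99−2=97 > 77 — meets; (b) 88 > 77 — meets; (c) net 99−1=98 > 77 — meets.
  The prosecution carries Stage 1; the accused now bears the burden.
Stage 2 (accused, a more-likely-than-not showing, weight is at least 49): (d) 73 ≥ 49 — meets; (e) net 89−18=71 ≥ 49 — meets.
  Stage 2 is satisfied; the accused continues to bear the burden.
Stage 3 (accused, a more-likely-than-not showing, weight is at least 49): (f) net 76−8=68 ≥ 49 — meets; (g) net 67−4=63 ≥ 49 — meets.
  All elements met. The burden passes to the prosecution.
Stage 4 (prosecution, a more-likely-than-not showing, weight is at least 49): (h) net 49−9=40 < 49 — fails; (i) net 86−51=35 < 49 — fails.
  Not every element is met, so the prosecution fails to carry Stage 4.
The analysis ends at Stage 4; the accused prevails.

accused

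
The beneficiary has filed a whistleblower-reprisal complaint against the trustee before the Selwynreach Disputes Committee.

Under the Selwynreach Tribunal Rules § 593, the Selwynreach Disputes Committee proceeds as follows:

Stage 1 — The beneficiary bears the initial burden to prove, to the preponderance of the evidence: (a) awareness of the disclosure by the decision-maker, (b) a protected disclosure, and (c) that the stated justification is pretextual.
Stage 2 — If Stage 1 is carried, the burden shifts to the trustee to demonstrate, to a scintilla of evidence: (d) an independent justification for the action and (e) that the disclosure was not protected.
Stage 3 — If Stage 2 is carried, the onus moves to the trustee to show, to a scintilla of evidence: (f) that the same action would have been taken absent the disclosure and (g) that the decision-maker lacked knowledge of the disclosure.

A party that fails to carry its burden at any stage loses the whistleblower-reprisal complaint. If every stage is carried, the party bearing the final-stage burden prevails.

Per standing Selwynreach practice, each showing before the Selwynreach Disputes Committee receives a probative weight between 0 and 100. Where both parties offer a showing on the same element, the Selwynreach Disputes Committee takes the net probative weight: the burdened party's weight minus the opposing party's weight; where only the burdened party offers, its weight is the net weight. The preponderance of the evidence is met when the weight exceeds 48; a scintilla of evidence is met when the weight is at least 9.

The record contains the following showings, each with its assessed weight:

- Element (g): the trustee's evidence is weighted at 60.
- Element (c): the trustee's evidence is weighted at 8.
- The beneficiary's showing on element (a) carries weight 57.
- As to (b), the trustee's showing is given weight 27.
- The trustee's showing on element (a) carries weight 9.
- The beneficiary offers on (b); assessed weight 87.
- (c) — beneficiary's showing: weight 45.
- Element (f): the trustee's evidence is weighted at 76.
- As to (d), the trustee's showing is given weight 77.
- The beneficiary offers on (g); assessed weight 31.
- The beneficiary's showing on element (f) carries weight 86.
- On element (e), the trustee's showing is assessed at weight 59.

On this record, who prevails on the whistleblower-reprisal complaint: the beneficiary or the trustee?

trustee

Stage 1 (beneficiary, the preponderance of the evidence, weight exceeds 48): (a) net 57−9=48 ≤ 48 — fails; (b) net 87−27=60 > 48 — meets; (c) net 45−8=37 ≤ 48 — fails.
  The beneficiary does not carry Stage 1.
The analysis ends at Stage 1; the trustee prevails.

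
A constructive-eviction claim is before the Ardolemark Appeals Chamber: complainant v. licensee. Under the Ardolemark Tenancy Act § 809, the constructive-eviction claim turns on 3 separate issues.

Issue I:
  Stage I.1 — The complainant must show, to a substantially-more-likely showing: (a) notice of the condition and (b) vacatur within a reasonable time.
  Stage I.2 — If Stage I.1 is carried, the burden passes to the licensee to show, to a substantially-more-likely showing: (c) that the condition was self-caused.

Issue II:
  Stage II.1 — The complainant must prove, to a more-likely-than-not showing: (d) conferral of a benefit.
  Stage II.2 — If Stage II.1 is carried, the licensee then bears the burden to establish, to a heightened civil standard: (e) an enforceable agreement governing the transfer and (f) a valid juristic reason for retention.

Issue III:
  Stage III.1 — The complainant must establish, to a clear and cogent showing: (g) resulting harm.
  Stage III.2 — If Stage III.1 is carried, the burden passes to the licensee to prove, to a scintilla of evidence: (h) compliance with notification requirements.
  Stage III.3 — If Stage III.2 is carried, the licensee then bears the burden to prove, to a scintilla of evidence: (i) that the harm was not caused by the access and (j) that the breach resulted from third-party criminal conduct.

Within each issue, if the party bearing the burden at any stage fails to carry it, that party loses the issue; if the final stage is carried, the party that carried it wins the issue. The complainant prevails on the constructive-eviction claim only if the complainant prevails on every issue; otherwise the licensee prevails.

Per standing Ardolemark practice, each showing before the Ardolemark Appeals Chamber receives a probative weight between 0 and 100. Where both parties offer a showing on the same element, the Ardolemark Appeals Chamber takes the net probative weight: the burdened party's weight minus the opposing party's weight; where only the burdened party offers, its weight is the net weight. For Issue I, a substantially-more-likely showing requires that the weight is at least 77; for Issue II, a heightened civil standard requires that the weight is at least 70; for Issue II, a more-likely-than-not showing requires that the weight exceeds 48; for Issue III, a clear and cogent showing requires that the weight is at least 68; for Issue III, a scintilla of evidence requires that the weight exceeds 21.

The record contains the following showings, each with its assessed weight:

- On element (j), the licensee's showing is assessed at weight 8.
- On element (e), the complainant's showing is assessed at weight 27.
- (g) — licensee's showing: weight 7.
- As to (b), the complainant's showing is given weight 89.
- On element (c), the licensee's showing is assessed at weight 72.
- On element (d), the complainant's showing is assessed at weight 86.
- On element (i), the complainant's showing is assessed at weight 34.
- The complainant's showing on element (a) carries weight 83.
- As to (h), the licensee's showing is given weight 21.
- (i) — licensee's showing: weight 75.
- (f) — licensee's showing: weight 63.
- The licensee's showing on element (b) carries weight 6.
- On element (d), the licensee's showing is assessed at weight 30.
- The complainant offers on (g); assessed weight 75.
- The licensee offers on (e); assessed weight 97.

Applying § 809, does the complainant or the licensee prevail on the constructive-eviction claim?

— Issue I —
At Stage I.1 the complainant must meet a substantially-more-likely showing (weight is at least 77): on (a) the weight is 83, which does reach 77, so (a) meets the standard; on (b) the weight is 89 less the opposing 6 gives net 83, ≥ 77, so (b) meets the standard.
  Stage I.1 carried; the burden shifts to the licensee.
At Stage I.2 the licensee must meet a substantially-more-likely showing (weight is at least 77): on (c) the weight is 72, < 77, so (c) does not meet the standard.
  The licensee does not carry Stage I.2.
So the complainant prevails on this issue.
— Issue II —
Stage II.1 (complainant, a more-likely-than-not showing, weight exceeds 48): (d) net 86−30=56 > 48 — meets.
  Stage II.1 carried; the burden shifts to the licensee.
Stage II.2 (licensee, a heightened civil standard, weight is at least 70): (e) net 97−27=70 ≥ 70 — meets; (f) 63 < 70 — fails.
  The licensee does not carry Stage II.2.
So the complainant prevails on this issue.
— Issue III —
Stage III.1 (complainant, a clear and cogent showing, weight is at least 68): (g) net 75−7=68 ≥ 68 — meets.
  Stage III.1 carried; the burden shifts to the licensee.
Stage III.2 (licensee, a scintilla of evidence, weight exceeds 21): (h) 21 ≤ 21 — fails.
  The licensee does not carry Stage III.2.
So the complainant prevails on this issue.
Per-issue: Issue I → complainant; Issue II → complainant; Issue III → complainant. The complainant must prevail on every issue; overall, the complainant prevails.

complainant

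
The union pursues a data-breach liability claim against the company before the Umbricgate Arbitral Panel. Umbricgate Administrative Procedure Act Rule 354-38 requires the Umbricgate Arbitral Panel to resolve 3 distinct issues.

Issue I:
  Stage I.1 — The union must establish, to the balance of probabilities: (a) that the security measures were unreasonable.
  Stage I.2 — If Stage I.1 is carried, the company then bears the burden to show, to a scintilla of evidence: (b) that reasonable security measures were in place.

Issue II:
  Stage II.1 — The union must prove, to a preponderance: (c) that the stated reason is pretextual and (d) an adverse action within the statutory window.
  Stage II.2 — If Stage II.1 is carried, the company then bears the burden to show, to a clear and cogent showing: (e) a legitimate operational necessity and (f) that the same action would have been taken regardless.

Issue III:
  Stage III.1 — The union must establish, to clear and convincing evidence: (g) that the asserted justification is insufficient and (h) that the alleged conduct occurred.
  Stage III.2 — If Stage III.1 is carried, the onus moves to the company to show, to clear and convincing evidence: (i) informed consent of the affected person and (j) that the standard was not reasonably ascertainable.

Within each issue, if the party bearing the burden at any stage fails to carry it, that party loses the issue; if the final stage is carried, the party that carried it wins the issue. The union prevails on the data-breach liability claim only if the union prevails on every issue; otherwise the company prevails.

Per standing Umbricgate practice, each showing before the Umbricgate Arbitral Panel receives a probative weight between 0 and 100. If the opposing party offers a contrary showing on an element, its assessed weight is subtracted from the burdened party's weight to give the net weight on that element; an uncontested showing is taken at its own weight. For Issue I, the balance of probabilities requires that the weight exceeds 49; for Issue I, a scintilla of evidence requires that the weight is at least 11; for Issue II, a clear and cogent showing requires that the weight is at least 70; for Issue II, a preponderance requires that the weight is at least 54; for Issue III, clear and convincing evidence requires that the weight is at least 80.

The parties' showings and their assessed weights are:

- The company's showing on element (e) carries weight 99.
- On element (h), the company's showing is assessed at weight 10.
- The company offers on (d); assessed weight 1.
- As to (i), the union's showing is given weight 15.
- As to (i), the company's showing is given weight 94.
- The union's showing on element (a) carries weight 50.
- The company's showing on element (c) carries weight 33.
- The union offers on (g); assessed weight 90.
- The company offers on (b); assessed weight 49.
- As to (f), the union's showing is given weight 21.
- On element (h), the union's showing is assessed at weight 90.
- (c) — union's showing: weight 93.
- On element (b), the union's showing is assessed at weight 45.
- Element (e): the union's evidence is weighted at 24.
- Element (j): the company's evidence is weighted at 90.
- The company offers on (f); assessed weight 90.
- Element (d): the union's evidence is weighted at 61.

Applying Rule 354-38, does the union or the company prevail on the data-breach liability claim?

union

— Issue I —
At Stage I.1 the union must meet the balance of probabilities (weight exceeds 49): on (a) the weight is 50, which does exceed 49, so (a) meets the standard.
  All elements met. The burden passes to the company.
At Stage I.2 the company must meet a scintilla of evidence (weight is at least 11): on (b) the weight is 49 less the opposing 45 gives net 4, < 11, so (b) does not meet the standard.
  Stage I.2 not carried; the company fails its burden.
So the union prevails on this issue.
— Issue II —
At Stage II.1 the union must meet a preponderance (weight is at least 54): on (c) the weight is 93 less the opposing 33 gives net 60, ≥ 54, so (c) meets the standard; on (d) the weight is 61 less the opposing 1 gives net 60, ≥ 54, so (d) meets the standard.
  All elements met. The burden passes to the company.
At Stage II.2 the company must meet a clear and cogent showing (weight is at least 70): on (e) the weight is 99 less the opposing 24 gives net 75, ≥ 70, so (e) meets the standard; on (f) the weight is 90 less the opposing 21 gives net 69, which does not reach 70, so (f) does not meet the standard.
  The company does not carry Stage II.2.
The union prevails on this issue.
— Issue III —
Stage III.1 (union, clear and convincing evidence, weight is at least 80): (g) 90 ≥ 80 — meets; (h) net 90−10=80 ≥ 80 — meets.
  The union carries Stage III.1; the company now bears the burden.
Stage III.2 (company, clear and convincing evidence, weight is at least 80): (i) net 94−15=79 < 80 — fails; (j) 90 ≥ 80 — meets.
  Not every element is met, so the company fails to carry Stage III.2.
So the union prevails on this issue.
Per-issue: Issue I → union; Issue II → union; Issue III → union. The union must prevail on every issue; overall, the union prevails.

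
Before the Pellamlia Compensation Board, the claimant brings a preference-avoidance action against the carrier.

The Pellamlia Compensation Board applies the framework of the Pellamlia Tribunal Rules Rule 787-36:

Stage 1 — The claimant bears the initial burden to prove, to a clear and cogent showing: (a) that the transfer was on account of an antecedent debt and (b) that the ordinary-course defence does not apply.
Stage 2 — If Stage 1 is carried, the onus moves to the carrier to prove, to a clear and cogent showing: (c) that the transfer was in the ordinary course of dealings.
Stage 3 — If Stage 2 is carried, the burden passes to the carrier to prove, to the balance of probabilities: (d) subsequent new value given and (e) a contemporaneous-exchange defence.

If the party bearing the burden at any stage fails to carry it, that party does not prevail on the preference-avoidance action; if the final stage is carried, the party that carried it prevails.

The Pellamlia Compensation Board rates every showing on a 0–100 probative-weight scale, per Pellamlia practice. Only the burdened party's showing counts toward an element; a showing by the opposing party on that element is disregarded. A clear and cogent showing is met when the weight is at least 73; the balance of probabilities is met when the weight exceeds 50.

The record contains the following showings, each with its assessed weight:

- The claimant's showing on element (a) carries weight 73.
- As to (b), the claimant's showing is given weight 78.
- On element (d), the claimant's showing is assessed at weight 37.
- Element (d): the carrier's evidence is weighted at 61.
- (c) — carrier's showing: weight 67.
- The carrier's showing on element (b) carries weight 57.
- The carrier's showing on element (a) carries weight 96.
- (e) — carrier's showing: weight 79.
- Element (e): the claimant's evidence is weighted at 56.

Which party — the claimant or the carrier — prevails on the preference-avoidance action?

Stage 1 — burden on claimant; standard: a clear and cogent showing (weight is at least 73).
    (a): 73 (carrier's 96 disregarded) ≥ 73 [met]
    (b): 78 (carrier's 57 disregarded) ≥ 73 [met]
  The claimant carries Stage 1; the carrier now bears the burden.
Stage 2 — burden on carrier; standard: a clear and cogent showing (weight is at least 73).
    (c): 67 < 73 [not met]
  Not every element is met, so the carrier fails to carry Stage 2.
So the claimant prevails.

claimant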